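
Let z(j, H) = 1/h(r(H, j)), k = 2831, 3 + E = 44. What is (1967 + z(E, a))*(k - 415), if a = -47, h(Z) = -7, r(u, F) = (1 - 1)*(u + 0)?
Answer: 33263488/7 ≈ 4.7519e+6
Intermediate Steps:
E = 41 (E = -3 + 44 = 41)
r(u, F) = 0 (r(u, F) = 0*u = 0)
z(j, H) = -⅐ (z(j, H) = 1/(-7) = -⅐)
(1967 + z(E, a))*(k - 415) = (1967 - ⅐)*(2831 - 415) = (13768/7)*2416 = 33263488/7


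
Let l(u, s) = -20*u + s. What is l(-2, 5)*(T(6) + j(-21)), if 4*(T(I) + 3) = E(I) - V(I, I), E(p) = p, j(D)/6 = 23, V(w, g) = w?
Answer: 6075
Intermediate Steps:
l(u, s) = s - 20*u
j(D) = 138 (j(D) = 6*23 = 138)
T(I) = -3 (T(I) = -3 + (I - I)/4 = -3 + (1/4)*0 = -3 + 0 = -3)
l(-2, 5)*(T(6) + j(-21)) = (5 - 20*(-2))*(-3 + 138) = (5 + 40)*135 = 45*135 = 6075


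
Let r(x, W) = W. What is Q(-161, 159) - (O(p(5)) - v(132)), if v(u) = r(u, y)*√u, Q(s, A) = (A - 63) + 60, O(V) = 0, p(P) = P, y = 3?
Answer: 156 + 6*√33 ≈ 190.47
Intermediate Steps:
Q(s, A) = -3 + A (Q(s, A) = (-63 + A) + 60 = -3 + A)
v(u) = 3*√u
Q(-161, 159) - (O(p(5)) - v(132)) = (-3 + 159) - (0 - 3*√132) = 156 - (0 - 3*2*√33) = 156 - (0 - 6*√33) = 156 - (-6)*√33 = 156 + 6*√33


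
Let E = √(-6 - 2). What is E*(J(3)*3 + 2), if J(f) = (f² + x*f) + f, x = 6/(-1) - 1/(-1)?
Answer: -14*I*√2 ≈ -19.799*I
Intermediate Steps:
x = -5 (x = 6*(-1) - 1*(-1) = -6 + 1 = -5)
J(f) = f² - 4*f (J(f) = (f² - 5*f) + f = f² - 4*f)
E = 2*I*√2 (E = √(-8) = 2*I*√2 ≈ 2.8284*I)
E*(J(3)*3 + 2) = (2*I*√2)*((3*(-4 + 3))*3 + 2) = (2*I*√2)*((3*(-1))*3 + 2) = (2*I*√2)*(-3*3 + 2) = (2*I*√2)*(-9 + 2) = (2*I*√2)*(-7) = -14*I*√2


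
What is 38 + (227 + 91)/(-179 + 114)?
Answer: 2152/65 ≈ 33.108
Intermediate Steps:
38 + (227 + 91)/(-179 + 114) = 38 + 318/(-65) = 38 + 318*(-1/65) = 38 - 318/65 = 2152/65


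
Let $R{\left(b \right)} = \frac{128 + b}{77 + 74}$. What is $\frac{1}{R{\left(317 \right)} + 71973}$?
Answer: $\frac{151}{10868368} \approx 1.3894 \cdot 10^{-5}$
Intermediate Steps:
$R{\left(b \right)} = \frac{128}{151} + \frac{b}{151}$ ($R{\left(b \right)} = \frac{128 + b}{151} = \left(128 + b\right) \frac{1}{151} = \frac{128}{151} + \frac{b}{151}$)
$\frac{1}{R{\left(317 \right)} + 71973} = \frac{1}{\left(\frac{128}{151} + \frac{1}{151} \cdot 317\right) + 71973} = \frac{1}{\left(\frac{128}{151} + \frac{317}{151}\right) + 71973} = \frac{1}{\frac{445}{151} + 71973} = \frac{1}{\frac{10868368}{151}} = \frac{151}{10868368}$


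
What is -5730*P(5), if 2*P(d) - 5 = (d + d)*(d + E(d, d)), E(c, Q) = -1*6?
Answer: 14325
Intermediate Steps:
E(c, Q) = -6
P(d) = 5/2 + d*(-6 + d) (P(d) = 5/2 + ((d + d)*(d - 6))/2 = 5/2 + ((2*d)*(-6 + d))/2 = 5/2 + (2*d*(-6 + d))/2 = 5/2 + d*(-6 + d))
-5730*P(5) = -5730*(5/2 + 5² - 6*5) = -5730*(5/2 + 25 - 30) = -5730*(-5/2) = 14325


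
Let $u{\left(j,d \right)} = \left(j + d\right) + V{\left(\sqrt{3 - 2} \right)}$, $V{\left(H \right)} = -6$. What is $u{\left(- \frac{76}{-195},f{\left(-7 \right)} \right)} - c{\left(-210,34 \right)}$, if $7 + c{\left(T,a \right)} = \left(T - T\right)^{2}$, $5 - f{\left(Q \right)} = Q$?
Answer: $\frac{2611}{195} \approx 13.39$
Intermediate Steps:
$f{\left(Q \right)} = 5 - Q$
$c{\left(T,a \right)} = -7$ ($c{\left(T,a \right)} = -7 + \left(T - T\right)^{2} = -7 + 0^{2} = -7 + 0 = -7$)
$u{\left(j,d \right)} = -6 + d + j$ ($u{\left(j,d \right)} = \left(j + d\right) - 6 = \left(d + j\right) - 6 = -6 + d + j$)
$u{\left(- \frac{76}{-195},f{\left(-7 \right)} \right)} - c{\left(-210,34 \right)} = \left(-6 + \left(5 - -7\right) - \frac{76}{-195}\right) - -7 = \left(-6 + \left(5 + 7\right) - - \frac{76}{195}\right) + 7 = \left(-6 + 12 + \frac{76}{195}\right) + 7 = \frac{1246}{195} + 7 = \frac{2611}{195}$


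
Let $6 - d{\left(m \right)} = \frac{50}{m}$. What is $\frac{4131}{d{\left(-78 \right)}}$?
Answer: $\frac{161109}{259} \approx 622.04$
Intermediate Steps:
$d{\left(m \right)} = 6 - \frac{50}{m}$
$\frac{4131}{d{\left(-78 \right)}} = \frac{4131}{6 - \frac{50}{-78}} = \frac{4131}{6 - - \frac{25}{39}} = \frac{4131}{6 + \frac{25}{39}} = \frac{4131}{\frac{259}{39}} = 4131 \cdot \frac{39}{259} = \frac{161109}{259}$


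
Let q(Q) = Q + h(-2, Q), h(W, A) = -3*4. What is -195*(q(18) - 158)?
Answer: 29640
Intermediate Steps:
h(W, A) = -12
q(Q) = -12 + Q (q(Q) = Q - 12 = -12 + Q)
-195*(q(18) - 158) = -195*((-12 + 18) - 158) = -195*(6 - 158) = -195*(-152) = 29640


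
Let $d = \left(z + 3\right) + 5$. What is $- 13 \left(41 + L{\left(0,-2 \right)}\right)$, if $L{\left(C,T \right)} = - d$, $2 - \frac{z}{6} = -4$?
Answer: $39$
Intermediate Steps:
$z = 36$ ($z = 12 - -24 = 12 + 24 = 36$)
$d = 44$ ($d = \left(36 + 3\right) + 5 = 39 + 5 = 44$)
$L{\left(C,T \right)} = -44$ ($L{\left(C,T \right)} = \left(-1\right) 44 = -44$)
$- 13 \left(41 + L{\left(0,-2 \right)}\right) = - 13 \left(41 - 44\right) = \left(-13\right) \left(-3\right) = 39$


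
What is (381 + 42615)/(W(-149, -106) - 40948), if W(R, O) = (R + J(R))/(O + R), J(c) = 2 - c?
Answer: -5481990/5220871 ≈ -1.0500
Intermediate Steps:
W(R, O) = 2/(O + R) (W(R, O) = (R + (2 - R))/(O + R) = 2/(O + R))
(381 + 42615)/(W(-149, -106) - 40948) = (381 + 42615)/(2/(-106 - 149) - 40948) = 42996/(2/(-255) - 40948) = 42996/(2*(-1/255) - 40948) = 42996/(-2/255 - 40948) = 42996/(-10441742/255) = 42996*(-255/10441742) = -5481990/5220871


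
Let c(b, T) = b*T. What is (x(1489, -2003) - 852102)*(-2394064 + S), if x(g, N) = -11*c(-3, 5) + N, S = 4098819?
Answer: -1455758484700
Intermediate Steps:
c(b, T) = T*b
x(g, N) = 165 + N (x(g, N) = -55*(-3) + N = -11*(-15) + N = 165 + N)
(x(1489, -2003) - 852102)*(-2394064 + S) = ((165 - 2003) - 852102)*(-2394064 + 4098819) = (-1838 - 852102)*1704755 = -853940*1704755 = -1455758484700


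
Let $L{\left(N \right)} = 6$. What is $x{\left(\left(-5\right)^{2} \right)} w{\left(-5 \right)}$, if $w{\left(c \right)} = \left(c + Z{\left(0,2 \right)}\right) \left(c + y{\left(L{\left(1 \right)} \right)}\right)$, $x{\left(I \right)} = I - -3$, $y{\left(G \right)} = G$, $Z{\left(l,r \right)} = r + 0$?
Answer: $-84$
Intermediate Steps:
$Z{\left(l,r \right)} = r$
$x{\left(I \right)} = 3 + I$ ($x{\left(I \right)} = I + 3 = 3 + I$)
$w{\left(c \right)} = \left(2 + c\right) \left(6 + c\right)$ ($w{\left(c \right)} = \left(c + 2\right) \left(c + 6\right) = \left(2 + c\right) \left(6 + c\right)$)
$x{\left(\left(-5\right)^{2} \right)} w{\left(-5 \right)} = \left(3 + \left(-5\right)^{2}\right) \left(12 + \left(-5\right)^{2} + 8 \left(-5\right)\right) = \left(3 + 25\right) \left(12 + 25 - 40\right) = 28 \left(-3\right) = -84$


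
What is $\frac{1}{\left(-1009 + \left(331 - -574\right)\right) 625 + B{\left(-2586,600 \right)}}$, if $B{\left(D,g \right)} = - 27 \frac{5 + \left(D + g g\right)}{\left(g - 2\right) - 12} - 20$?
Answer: $- \frac{586}{47752033} \approx -1.2272 \cdot 10^{-5}$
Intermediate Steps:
$B{\left(D,g \right)} = -20 - \frac{27 \left(5 + D + g^{2}\right)}{-14 + g}$ ($B{\left(D,g \right)} = - 27 \frac{5 + \left(D + g^{2}\right)}{\left(g - 2\right) - 12} - 20 = - 27 \frac{5 + D + g^{2}}{\left(-2 + g\right) - 12} - 20 = - 27 \frac{5 + D + g^{2}}{-14 + g} - 20 = - \frac{27 \left(5 + D + g^{2}\right)}{-14 + g} - 20 = -20 - \frac{27 \left(5 + D + g^{2}\right)}{-14 + g}$)
$\frac{1}{\left(-1009 + \left(331 - -574\right)\right) 625 + B{\left(-2586,600 \right)}} = \frac{1}{\left(-1009 + \left(331 - -574\right)\right) 625 + \frac{145 - -69822 - 27 \cdot 600^{2} - 12000}{-14 + 600}} = \frac{1}{\left(-1009 + \left(331 + 574\right)\right) 625 + \frac{145 + 69822 - 9720000 - 12000}{586}} = \frac{1}{\left(-1009 + 905\right) 625 + \frac{145 + 69822 - 9720000 - 12000}{586}} = \frac{1}{\left(-104\right) 625 + \frac{1}{586} \left(-9662033\right)} = \frac{1}{-65000 - \frac{9662033}{586}} = \frac{1}{- \frac{47752033}{586}} = - \frac{586}{47752033}$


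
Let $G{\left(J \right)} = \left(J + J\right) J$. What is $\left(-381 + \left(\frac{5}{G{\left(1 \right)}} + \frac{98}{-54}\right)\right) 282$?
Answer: $- \frac{965239}{9} \approx -1.0725 \cdot 10^{5}$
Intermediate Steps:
$G{\left(J \right)} = 2 J^{2}$ ($G{\left(J \right)} = 2 J J = 2 J^{2}$)
$\left(-381 + \left(\frac{5}{G{\left(1 \right)}} + \frac{98}{-54}\right)\right) 282 = \left(-381 + \left(\frac{5}{2 \cdot 1^{2}} + \frac{98}{-54}\right)\right) 282 = \left(-381 + \left(\frac{5}{2 \cdot 1} + 98 \left(- \frac{1}{54}\right)\right)\right) 282 = \left(-381 - \left(\frac{49}{27} - \frac{5}{2}\right)\right) 282 = \left(-381 + \left(5 \cdot \frac{1}{2} - \frac{49}{27}\right)\right) 282 = \left(-381 + \left(\frac{5}{2} - \frac{49}{27}\right)\right) 282 = \left(-381 + \frac{37}{54}\right) 282 = \left(- \frac{20537}{54}\right) 282 = - \frac{965239}{9}$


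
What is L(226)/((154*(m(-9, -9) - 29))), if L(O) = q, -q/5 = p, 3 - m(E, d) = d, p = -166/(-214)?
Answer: 415/280126 ≈ 0.0014815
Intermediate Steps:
p = 83/107 (p = -166*(-1/214) = 83/107 ≈ 0.77570)
m(E, d) = 3 - d
q = -415/107 (q = -5*83/107 = -415/107 ≈ -3.8785)
L(O) = -415/107
L(226)/((154*(m(-9, -9) - 29))) = -415*1/(154*((3 - 1*(-9)) - 29))/107 = -415*1/(154*((3 + 9) - 29))/107 = -415*1/(154*(12 - 29))/107 = -415/(107*(154*(-17))) = -415/107/(-2618) = -415/107*(-1/2618) = 415/280126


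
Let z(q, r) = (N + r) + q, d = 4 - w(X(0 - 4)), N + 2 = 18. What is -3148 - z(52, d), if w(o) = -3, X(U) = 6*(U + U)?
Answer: -3223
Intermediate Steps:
X(U) = 12*U (X(U) = 6*(2*U) = 12*U)
N = 16 (N = -2 + 18 = 16)
d = 7 (d = 4 - 1*(-3) = 4 + 3 = 7)
z(q, r) = 16 + q + r (z(q, r) = (16 + r) + q = 16 + q + r)
-3148 - z(52, d) = -3148 - (16 + 52 + 7) = -3148 - 1*75 = -3148 - 75 = -3223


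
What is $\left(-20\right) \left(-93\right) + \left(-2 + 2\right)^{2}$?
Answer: $1860$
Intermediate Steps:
$\left(-20\right) \left(-93\right) + \left(-2 + 2\right)^{2} = 1860 + 0^{2} = 1860 + 0 = 1860$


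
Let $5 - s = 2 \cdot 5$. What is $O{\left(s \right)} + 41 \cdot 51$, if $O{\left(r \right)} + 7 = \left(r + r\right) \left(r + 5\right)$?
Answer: $2084$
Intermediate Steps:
$s = -5$ ($s = 5 - 2 \cdot 5 = 5 - 10 = -5$)
$O{\left(r \right)} = -7 + 2 r \left(5 + r\right)$ ($O{\left(r \right)} = -7 + \left(r + r\right) \left(r + 5\right) = -7 + 2 r \left(5 + r\right)$)
$O{\left(s \right)} + 41 \cdot 51 = \left(-7 + 2 \left(-5\right)^{2} + 10 \left(-5\right)\right) + 41 \cdot 51 = \left(-7 + 2 \cdot 25 - 50\right) + 2091 = \left(-7 + 50 - 50\right) + 2091 = -7 + 2091 = 2084$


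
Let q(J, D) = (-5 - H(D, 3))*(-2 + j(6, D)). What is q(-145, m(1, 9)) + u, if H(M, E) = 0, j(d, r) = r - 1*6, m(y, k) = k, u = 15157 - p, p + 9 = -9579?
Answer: 24740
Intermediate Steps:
p = -9588 (p = -9 - 9579 = -9588)
u = 24745 (u = 15157 - 1*(-9588) = 15157 + 9588 = 24745)
j(d, r) = -6 + r (j(d, r) = r - 6 = -6 + r)
q(J, D) = 40 - 5*D (q(J, D) = (-5 - 1*0)*(-2 + (-6 + D)) = (-5 + 0)*(-8 + D) = -5*(-8 + D) = 40 - 5*D)
q(-145, m(1, 9)) + u = (40 - 5*9) + 24745 = (40 - 45) + 24745 = -5 + 24745 = 24740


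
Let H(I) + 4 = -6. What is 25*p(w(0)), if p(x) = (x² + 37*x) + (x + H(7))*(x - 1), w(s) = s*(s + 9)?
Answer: 250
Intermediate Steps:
H(I) = -10 (H(I) = -4 - 6 = -10)
w(s) = s*(9 + s)
p(x) = x² + 37*x + (-1 + x)*(-10 + x) (p(x) = (x² + 37*x) + (x - 10)*(x - 1) = (x² + 37*x) + (-10 + x)*(-1 + x) = (x² + 37*x) + (-1 + x)*(-10 + x) = x² + 37*x + (-1 + x)*(-10 + x))
25*p(w(0)) = 25*(10 + 2*(0*(9 + 0))² + 26*(0*(9 + 0))) = 25*(10 + 2*(0*9)² + 26*(0*9)) = 25*(10 + 2*0² + 26*0) = 25*(10 + 2*0 + 0) = 25*(10 + 0 + 0) = 25*10 = 250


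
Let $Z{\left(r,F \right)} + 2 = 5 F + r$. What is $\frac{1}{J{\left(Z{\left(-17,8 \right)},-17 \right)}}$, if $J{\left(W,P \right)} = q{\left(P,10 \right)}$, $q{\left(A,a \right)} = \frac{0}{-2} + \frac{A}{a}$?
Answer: $- \frac{10}{17} \approx -0.58823$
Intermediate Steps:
$Z{\left(r,F \right)} = -2 + r + 5 F$ ($Z{\left(r,F \right)} = -2 + \left(5 F + r\right) = -2 + \left(r + 5 F\right) = -2 + r + 5 F$)
$q{\left(A,a \right)} = \frac{A}{a}$ ($q{\left(A,a \right)} = 0 \left(- \frac{1}{2}\right) + \frac{A}{a} = 0 + \frac{A}{a} = \frac{A}{a}$)
$J{\left(W,P \right)} = \frac{P}{10}$
$\frac{1}{J{\left(Z{\left(-17,8 \right)},-17 \right)}} = \frac{1}{\frac{1}{10} \left(-17\right)} = \frac{1}{- \frac{17}{10}} = - \frac{10}{17}$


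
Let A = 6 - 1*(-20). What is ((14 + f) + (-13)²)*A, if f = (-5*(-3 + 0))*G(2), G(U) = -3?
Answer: 3588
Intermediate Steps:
f = -45 (f = -5*(-3 + 0)*(-3) = -5*(-3)*(-3) = 15*(-3) = -45)
A = 26 (A = 6 + 20 = 26)
((14 + f) + (-13)²)*A = ((14 - 45) + (-13)²)*26 = (-31 + 169)*26 = 138*26 = 3588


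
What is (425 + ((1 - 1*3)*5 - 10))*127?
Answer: 51435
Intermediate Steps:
(425 + ((1 - 1*3)*5 - 10))*127 = (425 + ((1 - 3)*5 - 10))*127 = (425 + (-2*5 - 10))*127 = (425 + (-10 - 10))*127 = (425 - 20)*127 = 405*127 = 51435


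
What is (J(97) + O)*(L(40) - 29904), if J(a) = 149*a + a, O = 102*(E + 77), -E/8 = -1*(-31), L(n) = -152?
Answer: 86921952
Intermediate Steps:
E = -248 (E = -(-8)*(-31) = -8*31 = -248)
O = -17442 (O = 102*(-248 + 77) = 102*(-171) = -17442)
J(a) = 150*a
(J(97) + O)*(L(40) - 29904) = (150*97 - 17442)*(-152 - 29904) = (14550 - 17442)*(-30056) = -2892*(-30056) = 86921952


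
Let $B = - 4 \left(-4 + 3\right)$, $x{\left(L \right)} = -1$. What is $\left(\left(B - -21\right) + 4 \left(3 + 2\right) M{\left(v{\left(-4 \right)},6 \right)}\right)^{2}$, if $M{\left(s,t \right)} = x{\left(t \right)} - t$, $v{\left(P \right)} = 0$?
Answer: $13225$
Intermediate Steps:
$M{\left(s,t \right)} = -1 - t$
$B = 4$ ($B = \left(-4\right) \left(-1\right) = 4$)
$\left(\left(B - -21\right) + 4 \left(3 + 2\right) M{\left(v{\left(-4 \right)},6 \right)}\right)^{2} = \left(\left(4 - -21\right) + 4 \left(3 + 2\right) \left(-1 - 6\right)\right)^{2} = \left(\left(4 + 21\right) + 4 \cdot 5 \left(-1 - 6\right)\right)^{2} = \left(25 + 20 \left(-7\right)\right)^{2} = \left(25 - 140\right)^{2} = \left(-115\right)^{2} = 13225$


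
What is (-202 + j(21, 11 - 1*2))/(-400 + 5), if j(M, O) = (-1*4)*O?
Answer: 238/395 ≈ 0.60253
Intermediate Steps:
j(M, O) = -4*O
(-202 + j(21, 11 - 1*2))/(-400 + 5) = (-202 - 4*(11 - 1*2))/(-400 + 5) = (-202 - 4*(11 - 2))/(-395) = (-202 - 4*9)*(-1/395) = (-202 - 36)*(-1/395) = -238*(-1/395) = 238/395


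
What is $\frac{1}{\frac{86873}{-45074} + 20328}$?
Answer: $\frac{45074}{916177399} \approx 4.9198 \cdot 10^{-5}$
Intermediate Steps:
$\frac{1}{\frac{86873}{-45074} + 20328} = \frac{1}{86873 \left(- \frac{1}{45074}\right) + 20328} = \frac{1}{- \frac{86873}{45074} + 20328} = \frac{1}{\frac{916177399}{45074}} = \frac{45074}{916177399}$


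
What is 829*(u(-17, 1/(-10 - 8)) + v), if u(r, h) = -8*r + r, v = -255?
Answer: -112744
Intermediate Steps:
u(r, h) = -7*r
829*(u(-17, 1/(-10 - 8)) + v) = 829*(-7*(-17) - 255) = 829*(119 - 255) = 829*(-136) = -112744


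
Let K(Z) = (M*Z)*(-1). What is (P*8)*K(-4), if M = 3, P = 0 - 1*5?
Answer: -480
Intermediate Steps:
P = -5 (P = 0 - 5 = -5)
K(Z) = -3*Z (K(Z) = (3*Z)*(-1) = -3*Z)
(P*8)*K(-4) = (-5*8)*(-3*(-4)) = -40*12 = -480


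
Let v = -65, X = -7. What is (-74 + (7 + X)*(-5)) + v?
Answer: -139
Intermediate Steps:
(-74 + (7 + X)*(-5)) + v = (-74 + (7 - 7)*(-5)) - 65 = (-74 + 0*(-5)) - 65 = (-74 + 0) - 65 = -74 - 65 = -139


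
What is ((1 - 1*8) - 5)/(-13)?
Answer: 12/13 ≈ 0.92308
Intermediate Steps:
((1 - 1*8) - 5)/(-13) = -((1 - 8) - 5)/13 = -(-7 - 5)/13 = -1/13*(-12) = 12/13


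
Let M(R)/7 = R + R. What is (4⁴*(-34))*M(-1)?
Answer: 121856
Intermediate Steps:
M(R) = 14*R (M(R) = 7*(R + R) = 7*(2*R) = 14*R)
(4⁴*(-34))*M(-1) = (4⁴*(-34))*(14*(-1)) = (256*(-34))*(-14) = -8704*(-14) = 121856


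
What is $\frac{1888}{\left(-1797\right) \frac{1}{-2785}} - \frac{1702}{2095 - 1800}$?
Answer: $\frac{1548075106}{530115} \approx 2920.3$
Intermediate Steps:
$\frac{1888}{\left(-1797\right) \frac{1}{-2785}} - \frac{1702}{2095 - 1800} = \frac{1888}{\left(-1797\right) \left(- \frac{1}{2785}\right)} - \frac{1702}{2095 - 1800} = \frac{1888}{\frac{1797}{2785}} - \frac{1702}{295} = 1888 \cdot \frac{2785}{1797} - \frac{1702}{295} = \frac{5258080}{1797} - \frac{1702}{295} = \frac{1548075106}{530115}$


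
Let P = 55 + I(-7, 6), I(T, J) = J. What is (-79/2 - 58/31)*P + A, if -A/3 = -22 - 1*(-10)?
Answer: -154233/62 ≈ -2487.6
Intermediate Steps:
A = 36 (A = -3*(-22 - 1*(-10)) = -3*(-22 + 10) = -3*(-12) = 36)
P = 61 (P = 55 + 6 = 61)
(-79/2 - 58/31)*P + A = (-79/2 - 58/31)*61 + 36 = -2565/62*61 + 36 = -156465/62 + 36 = -154233/62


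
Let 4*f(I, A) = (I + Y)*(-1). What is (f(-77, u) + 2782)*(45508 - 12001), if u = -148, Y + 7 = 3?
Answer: 375579963/4 ≈ 9.3895e+7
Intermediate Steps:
Y = -4 (Y = -7 + 3 = -4)
f(I, A) = 1 - I/4 (f(I, A) = ((I - 4)*(-1))/4 = ((-4 + I)*(-1))/4 = (4 - I)/4 = 1 - I/4)
(f(-77, u) + 2782)*(45508 - 12001) = ((1 - ¼*(-77)) + 2782)*(45508 - 12001) = ((1 + 77/4) + 2782)*33507 = (81/4 + 2782)*33507 = (11209/4)*33507 = 375579963/4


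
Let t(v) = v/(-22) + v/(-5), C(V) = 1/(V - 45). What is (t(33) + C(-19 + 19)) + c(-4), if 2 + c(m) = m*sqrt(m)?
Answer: -911/90 - 8*I ≈ -10.122 - 8.0*I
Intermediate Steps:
c(m) = -2 + m**(3/2) (c(m) = -2 + m*sqrt(m) = -2 + m**(3/2))
C(V) = 1/(-45 + V)
t(v) = -27*v/110 (t(v) = v*(-1/22) + v*(-1/5) = -v/22 - v/5 = -27*v/110)
(t(33) + C(-19 + 19)) + c(-4) = (-27/110*33 + 1/(-45 + (-19 + 19))) + (-2 + (-4)**(3/2)) = (-81/10 + 1/(-45 + 0)) + (-2 - 8*I) = (-81/10 + 1/(-45)) + (-2 - 8*I) = (-81/10 - 1/45) + (-2 - 8*I) = -731/90 + (-2 - 8*I) = -911/90 - 8*I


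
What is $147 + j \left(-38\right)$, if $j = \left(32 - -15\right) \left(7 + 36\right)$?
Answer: $-76651$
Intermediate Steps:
$j = 2021$ ($j = \left(32 + 15\right) 43 = 47 \cdot 43 = 2021$)
$147 + j \left(-38\right) = 147 + 2021 \left(-38\right) = 147 - 76798 = -76651$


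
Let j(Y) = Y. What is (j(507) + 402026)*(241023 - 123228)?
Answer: 47416374735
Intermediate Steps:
(j(507) + 402026)*(241023 - 123228) = (507 + 402026)*(241023 - 123228) = 402533*117795 = 47416374735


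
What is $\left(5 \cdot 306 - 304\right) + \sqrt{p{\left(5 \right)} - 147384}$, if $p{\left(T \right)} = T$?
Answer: $1226 + i \sqrt{147379} \approx 1226.0 + 383.9 i$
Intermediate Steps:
$\left(5 \cdot 306 - 304\right) + \sqrt{p{\left(5 \right)} - 147384} = \left(5 \cdot 306 - 304\right) + \sqrt{5 - 147384} = \left(1530 - 304\right) + \sqrt{-147379} = 1226 + i \sqrt{147379}$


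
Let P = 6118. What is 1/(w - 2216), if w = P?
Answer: 1/3902 ≈ 0.00025628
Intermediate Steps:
w = 6118
1/(w - 2216) = 1/(6118 - 2216) = 1/3902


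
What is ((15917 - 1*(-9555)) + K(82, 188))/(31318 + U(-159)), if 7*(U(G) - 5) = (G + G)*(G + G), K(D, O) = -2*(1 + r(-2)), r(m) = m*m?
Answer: 178234/320385 ≈ 0.55631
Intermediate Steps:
r(m) = m**2
K(D, O) = -10 (K(D, O) = -2*(1 + (-2)**2) = -2*(1 + 4) = -2*5 = -10)
U(G) = 5 + 4*G**2/7 (U(G) = 5 + ((G + G)*(G + G))/7 = 5 + ((2*G)*(2*G))/7 = 5 + (4*G**2)/7 = 5 + 4*G**2/7)
((15917 - 1*(-9555)) + K(82, 188))/(31318 + U(-159)) = ((15917 - 1*(-9555)) - 10)/(31318 + (5 + (4/7)*(-159)**2)) = ((15917 + 9555) - 10)/(31318 + (5 + (4/7)*25281)) = (25472 - 10)/(31318 + (5 + 101124/7)) = 25462/(31318 + 101159/7) = 25462/(320385/7) = 25462*(7/320385) = 178234/320385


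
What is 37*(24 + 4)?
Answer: 1036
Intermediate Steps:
37*(24 + 4) = 37*28 = 1036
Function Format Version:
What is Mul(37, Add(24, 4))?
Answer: 1036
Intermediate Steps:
Mul(37, Add(24, 4)) = Mul(37, 28) = 1036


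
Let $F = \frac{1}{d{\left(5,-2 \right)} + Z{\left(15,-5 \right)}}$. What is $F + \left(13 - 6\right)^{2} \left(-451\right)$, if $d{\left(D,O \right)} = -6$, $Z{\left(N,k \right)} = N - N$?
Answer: $- \frac{132595}{6} \approx -22099.0$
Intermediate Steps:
$Z{\left(N,k \right)} = 0$
$F = - \frac{1}{6}$ ($F = \frac{1}{-6 + 0} = \frac{1}{-6} = - \frac{1}{6} \approx -0.16667$)
$F + \left(13 - 6\right)^{2} \left(-451\right) = - \frac{1}{6} + \left(13 - 6\right)^{2} \left(-451\right) = - \frac{1}{6} + 7^{2} \left(-451\right) = - \frac{1}{6} + 49 \left(-451\right) = - \frac{1}{6} - 22099 = - \frac{132595}{6}$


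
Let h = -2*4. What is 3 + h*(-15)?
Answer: 123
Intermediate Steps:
h = -8
3 + h*(-15) = 3 - 8*(-15) = 3 + 120 = 123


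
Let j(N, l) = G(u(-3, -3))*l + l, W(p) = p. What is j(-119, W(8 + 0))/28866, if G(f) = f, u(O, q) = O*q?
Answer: 40/14433 ≈ 0.0027714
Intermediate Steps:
j(N, l) = 10*l (j(N, l) = (-3*(-3))*l + l = 9*l + l = 10*l)
j(-119, W(8 + 0))/28866 = (10*(8 + 0))/28866 = (10*8)*(1/28866) = 80*(1/28866) = 40/14433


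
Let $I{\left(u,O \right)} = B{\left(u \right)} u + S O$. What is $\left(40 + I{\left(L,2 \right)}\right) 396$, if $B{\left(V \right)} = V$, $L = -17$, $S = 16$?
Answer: $142956$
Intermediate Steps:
$I{\left(u,O \right)} = u^{2} + 16 O$ ($I{\left(u,O \right)} = u u + 16 O = u^{2} + 16 O$)
$\left(40 + I{\left(L,2 \right)}\right) 396 = \left(40 + \left(\left(-17\right)^{2} + 16 \cdot 2\right)\right) 396 = \left(40 + \left(289 + 32\right)\right) 396 = \left(40 + 321\right) 396 = 361 \cdot 396 = 142956$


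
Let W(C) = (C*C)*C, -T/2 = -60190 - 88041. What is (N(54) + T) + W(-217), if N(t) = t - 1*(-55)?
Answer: -9921742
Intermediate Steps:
N(t) = 55 + t (N(t) = t + 55 = 55 + t)
T = 296462 (T = -2*(-60190 - 88041) = -2*(-148231) = 296462)
W(C) = C**3 (W(C) = C**2*C = C**3)
(N(54) + T) + W(-217) = ((55 + 54) + 296462) + (-217)**3 = (109 + 296462) - 10218313 = 296571 - 10218313 = -9921742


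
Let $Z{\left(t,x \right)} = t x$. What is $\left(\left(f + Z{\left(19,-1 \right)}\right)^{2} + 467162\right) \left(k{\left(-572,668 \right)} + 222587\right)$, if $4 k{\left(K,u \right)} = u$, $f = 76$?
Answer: $104785931894$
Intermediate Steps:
$k{\left(K,u \right)} = \frac{u}{4}$
$\left(\left(f + Z{\left(19,-1 \right)}\right)^{2} + 467162\right) \left(k{\left(-572,668 \right)} + 222587\right) = \left(\left(76 + 19 \left(-1\right)\right)^{2} + 467162\right) \left(\frac{1}{4} \cdot 668 + 222587\right) = \left(\left(76 - 19\right)^{2} + 467162\right) \left(167 + 222587\right) = \left(57^{2} + 467162\right) 222754 = \left(3249 + 467162\right) 222754 = 470411 \cdot 222754 = 104785931894$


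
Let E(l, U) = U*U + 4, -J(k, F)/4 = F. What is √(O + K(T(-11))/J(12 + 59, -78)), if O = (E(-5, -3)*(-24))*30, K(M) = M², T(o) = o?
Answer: I*√227775522/156 ≈ 96.745*I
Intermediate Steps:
J(k, F) = -4*F
E(l, U) = 4 + U² (E(l, U) = U² + 4 = 4 + U²)
O = -9360 (O = ((4 + (-3)²)*(-24))*30 = ((4 + 9)*(-24))*30 = (13*(-24))*30 = -312*30 = -9360)
√(O + K(T(-11))/J(12 + 59, -78)) = √(-9360 + (-11)²/((-4*(-78)))) = √(-9360 + 121/312) = √(-2920199/312) = I*√227775522/156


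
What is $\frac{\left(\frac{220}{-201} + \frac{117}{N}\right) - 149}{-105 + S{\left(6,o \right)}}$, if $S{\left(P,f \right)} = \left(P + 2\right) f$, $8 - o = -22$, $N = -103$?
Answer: $- \frac{3130924}{2794905} \approx -1.1202$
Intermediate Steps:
$o = 30$ ($o = 8 - -22 = 8 + 22 = 30$)
$S{\left(P,f \right)} = f \left(2 + P\right)$ ($S{\left(P,f \right)} = \left(2 + P\right) f = f \left(2 + P\right)$)
$\frac{\left(\frac{220}{-201} + \frac{117}{N}\right) - 149}{-105 + S{\left(6,o \right)}} = \frac{\left(\frac{220}{-201} + \frac{117}{-103}\right) - 149}{-105 + 30 \left(2 + 6\right)} = \frac{\left(220 \left(- \frac{1}{201}\right) + 117 \left(- \frac{1}{103}\right)\right) - 149}{-105 + 30 \cdot 8} = \frac{\left(- \frac{220}{201} - \frac{117}{103}\right) - 149}{-105 + 240} = \frac{- \frac{46177}{20703} - 149}{135} = \left(- \frac{3130924}{20703}\right) \frac{1}{135} = - \frac{3130924}{2794905}$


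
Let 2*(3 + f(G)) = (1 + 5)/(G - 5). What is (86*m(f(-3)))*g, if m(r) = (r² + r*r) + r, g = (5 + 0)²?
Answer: 667575/16 ≈ 41723.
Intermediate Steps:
g = 25 (g = 5² = 25)
f(G) = -3 + 3/(-5 + G) (f(G) = -3 + ((1 + 5)/(G - 5))/2 = -3 + (6/(-5 + G))/2 = -3 + 3/(-5 + G))
m(r) = r + 2*r² (m(r) = (r² + r²) + r = 2*r² + r = r + 2*r²)
(86*m(f(-3)))*g = (86*((3*(6 - 1*(-3))/(-5 - 3))*(1 + 2*(3*(6 - 1*(-3))/(-5 - 3)))))*25 = (86*((3*(6 + 3)/(-8))*(1 + 2*(3*(6 + 3)/(-8)))))*25 = (86*((3*(-⅛)*9)*(1 + 2*(3*(-⅛)*9))))*25 = (86*(-27*(1 + 2*(-27/8))/8))*25 = (86*(-27*(1 - 27/4)/8))*25 = (86*(-27/8*(-23/4)))*25 = (86*(621/32))*25 = (26703/16)*25 = 667575/16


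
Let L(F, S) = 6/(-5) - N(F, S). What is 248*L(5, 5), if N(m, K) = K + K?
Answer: -13888/5 ≈ -2777.6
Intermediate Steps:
N(m, K) = 2*K
L(F, S) = -6/5 - 2*S (L(F, S) = 6/(-5) - 2*S = 6*(-1/5) - 2*S = -6/5 - 2*S)
248*L(5, 5) = 248*(-6/5 - 2*5) = 248*(-6/5 - 10) = 248*(-56/5) = -13888/5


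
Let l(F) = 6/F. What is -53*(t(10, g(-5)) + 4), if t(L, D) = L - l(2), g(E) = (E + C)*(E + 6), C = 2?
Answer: -583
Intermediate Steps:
g(E) = (2 + E)*(6 + E) (g(E) = (E + 2)*(E + 6) = (2 + E)*(6 + E))
t(L, D) = -3 + L (t(L, D) = L - 6/2 = L - 1*3 = L - 3 = -3 + L)
-53*(t(10, g(-5)) + 4) = -53*((-3 + 10) + 4) = -53*(7 + 4) = -53*11 = -583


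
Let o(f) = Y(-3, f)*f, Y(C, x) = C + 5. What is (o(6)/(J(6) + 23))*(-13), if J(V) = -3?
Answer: -39/5 ≈ -7.8000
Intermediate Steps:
Y(C, x) = 5 + C
o(f) = 2*f (o(f) = (5 - 3)*f = 2*f)
(o(6)/(J(6) + 23))*(-13) = ((2*6)/(-3 + 23))*(-13) = (12/20)*(-13) = (12*(1/20))*(-13) = (⅗)*(-13) = -39/5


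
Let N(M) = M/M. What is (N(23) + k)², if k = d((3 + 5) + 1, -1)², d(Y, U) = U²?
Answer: 4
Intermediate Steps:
N(M) = 1
k = 1 (k = ((-1)²)² = 1² = 1)
(N(23) + k)² = (1 + 1)² = 2² = 4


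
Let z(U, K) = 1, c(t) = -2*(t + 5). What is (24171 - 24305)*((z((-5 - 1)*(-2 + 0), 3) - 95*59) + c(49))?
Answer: 765408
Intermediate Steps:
c(t) = -10 - 2*t (c(t) = -2*(5 + t) = -10 - 2*t)
(24171 - 24305)*((z((-5 - 1)*(-2 + 0), 3) - 95*59) + c(49)) = (24171 - 24305)*((1 - 95*59) + (-10 - 2*49)) = -134*((1 - 5605) + (-10 - 98)) = -134*(-5604 - 108) = -134*(-5712) = 765408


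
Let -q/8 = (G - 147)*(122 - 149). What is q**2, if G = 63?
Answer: 329204736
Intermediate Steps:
q = -18144 (q = -8*(63 - 147)*(122 - 149) = -(-672)*(-27) = -8*2268 = -18144)
q**2 = (-18144)**2 = 329204736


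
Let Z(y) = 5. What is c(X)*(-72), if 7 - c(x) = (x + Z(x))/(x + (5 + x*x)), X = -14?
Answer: -94896/187 ≈ -507.47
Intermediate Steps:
c(x) = 7 - (5 + x)/(5 + x + x²) (c(x) = 7 - (x + 5)/(x + (5 + x*x)) = 7 - (5 + x)/(x + (5 + x²)) = 7 - (5 + x)/(5 + x + x²))
c(X)*(-72) = ((30 + 6*(-14) + 7*(-14)²)/(5 - 14 + (-14)²))*(-72) = ((30 - 84 + 7*196)/(5 - 14 + 196))*(-72) = ((30 - 84 + 1372)/187)*(-72) = ((1/187)*1318)*(-72) = (1318/187)*(-72) = -94896/187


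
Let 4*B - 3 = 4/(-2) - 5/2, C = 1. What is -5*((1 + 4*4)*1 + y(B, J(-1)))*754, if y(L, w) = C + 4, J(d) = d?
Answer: -82940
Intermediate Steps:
B = -3/8 (B = 3/4 + (4/(-2) - 5/2)/4 = 3/4 + (4*(-1/2) - 5*1/2)/4 = 3/4 + (-2 - 5/2)/4 = 3/4 + (1/4)*(-9/2) = 3/4 - 9/8 = -3/8 ≈ -0.37500)
y(L, w) = 5 (y(L, w) = 1 + 4 = 5)
-5*((1 + 4*4)*1 + y(B, J(-1)))*754 = -5*((1 + 4*4)*1 + 5)*754 = -5*((1 + 16)*1 + 5)*754 = -5*(17*1 + 5)*754 = -5*(17 + 5)*754 = -5*22*754 = -110*754 = -82940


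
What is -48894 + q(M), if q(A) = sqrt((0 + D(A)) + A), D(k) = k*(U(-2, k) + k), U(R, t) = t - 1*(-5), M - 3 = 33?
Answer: -48894 + 6*sqrt(78) ≈ -48841.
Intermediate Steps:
M = 36 (M = 3 + 33 = 36)
U(R, t) = 5 + t (U(R, t) = t + 5 = 5 + t)
D(k) = k*(5 + 2*k) (D(k) = k*((5 + k) + k) = k*(5 + 2*k))
q(A) = sqrt(A + A*(5 + 2*A)) (q(A) = sqrt((0 + A*(5 + 2*A)) + A) = sqrt(A*(5 + 2*A) + A) = sqrt(A + A*(5 + 2*A)))
-48894 + q(M) = -48894 + sqrt(2)*sqrt(36*(3 + 36)) = -48894 + sqrt(2)*sqrt(36*39) = -48894 + sqrt(2)*sqrt(1404) = -48894 + sqrt(2)*(6*sqrt(39)) = -48894 + 6*sqrt(78)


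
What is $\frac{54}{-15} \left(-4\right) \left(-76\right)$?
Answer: $- \frac{5472}{5} \approx -1094.4$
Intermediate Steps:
$\frac{54}{-15} \left(-4\right) \left(-76\right) = 54 \left(- \frac{1}{15}\right) \left(-4\right) \left(-76\right) = \left(- \frac{18}{5}\right) \left(-4\right) \left(-76\right) = \frac{72}{5} \left(-76\right) = - \frac{5472}{5}$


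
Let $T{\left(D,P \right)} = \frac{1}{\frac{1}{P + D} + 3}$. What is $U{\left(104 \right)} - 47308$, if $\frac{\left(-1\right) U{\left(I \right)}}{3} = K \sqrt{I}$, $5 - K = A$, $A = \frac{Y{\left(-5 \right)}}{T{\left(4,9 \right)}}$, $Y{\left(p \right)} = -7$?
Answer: $-47308 - \frac{2070 \sqrt{26}}{13} \approx -48120.0$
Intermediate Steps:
$T{\left(D,P \right)} = \frac{1}{3 + \frac{1}{D + P}}$ ($T{\left(D,P \right)} = \frac{1}{\frac{1}{D + P} + 3} = \frac{1}{3 + \frac{1}{D + P}}$)
$A = - \frac{280}{13}$ ($A = - \frac{7}{\frac{1}{1 + 3 \cdot 4 + 3 \cdot 9} \left(4 + 9\right)} = - \frac{7}{\frac{1}{1 + 12 + 27} \cdot 13} = - \frac{7}{\frac{1}{40} \cdot 13} = - \frac{7}{\frac{13}{40}} = \left(-7\right) \frac{40}{13} = - \frac{280}{13} \approx -21.538$)
$K = \frac{345}{13}$ ($K = 5 - - \frac{280}{13} = 5 + \frac{280}{13} = \frac{345}{13} \approx 26.538$)
$U{\left(I \right)} = - \frac{1035 \sqrt{I}}{13}$ ($U{\left(I \right)} = - 3 \frac{345 \sqrt{I}}{13} = - \frac{1035 \sqrt{I}}{13}$)
$U{\left(104 \right)} - 47308 = - \frac{1035 \sqrt{104}}{13} - 47308 = - \frac{1035 \cdot 2 \sqrt{26}}{13} - 47308 = - \frac{2070 \sqrt{26}}{13} - 47308 = -47308 - \frac{2070 \sqrt{26}}{13}$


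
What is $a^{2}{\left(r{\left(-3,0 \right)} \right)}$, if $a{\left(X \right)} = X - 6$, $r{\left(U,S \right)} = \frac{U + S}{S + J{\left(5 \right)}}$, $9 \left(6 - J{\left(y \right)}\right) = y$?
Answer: $\frac{103041}{2401} \approx 42.916$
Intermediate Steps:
$J{\left(y \right)} = 6 - \frac{y}{9}$
$r{\left(U,S \right)} = \frac{S + U}{\frac{49}{9} + S}$ ($r{\left(U,S \right)} = \frac{U + S}{S + \left(6 - \frac{5}{9}\right)} = \frac{S + U}{S + \left(6 - \frac{5}{9}\right)} = \frac{S + U}{S + \frac{49}{9}} = \frac{S + U}{\frac{49}{9} + S}$)
$a{\left(X \right)} = -6 + X$ ($a{\left(X \right)} = X - 6 = -6 + X$)
$a^{2}{\left(r{\left(-3,0 \right)} \right)} = \left(-6 + \frac{9 \left(0 - 3\right)}{49 + 9 \cdot 0}\right)^{2} = \left(-6 + 9 \frac{1}{49 + 0} \left(-3\right)\right)^{2} = \left(-6 + 9 \cdot \frac{1}{49} \left(-3\right)\right)^{2} = \left(-6 - \frac{27}{49}\right)^{2} = \left(- \frac{321}{49}\right)^{2} = \frac{103041}{2401}$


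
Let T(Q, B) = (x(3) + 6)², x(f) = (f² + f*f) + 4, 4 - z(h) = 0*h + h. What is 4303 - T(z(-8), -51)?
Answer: 3519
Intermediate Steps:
z(h) = 4 - h (z(h) = 4 - (0*h + h) = 4 - (0 + h) = 4 - h)
x(f) = 4 + 2*f² (x(f) = (f² + f²) + 4 = 2*f² + 4 = 4 + 2*f²)
T(Q, B) = 784 (T(Q, B) = ((4 + 2*3²) + 6)² = ((4 + 2*9) + 6)² = ((4 + 18) + 6)² = (22 + 6)² = 28² = 784)
4303 - T(z(-8), -51) = 4303 - 1*784 = 4303 - 784 = 3519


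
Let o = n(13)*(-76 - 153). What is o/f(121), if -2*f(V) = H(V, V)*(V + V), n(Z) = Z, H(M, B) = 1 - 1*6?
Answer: -2977/605 ≈ -4.9207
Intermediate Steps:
H(M, B) = -5 (H(M, B) = 1 - 6 = -5)
f(V) = 5*V (f(V) = -(-5)*(V + V)/2 = -(-5)*2*V/2 = -(-5)*V = 5*V)
o = -2977 (o = 13*(-76 - 153) = 13*(-229) = -2977)
o/f(121) = -2977/(5*121) = -2977/605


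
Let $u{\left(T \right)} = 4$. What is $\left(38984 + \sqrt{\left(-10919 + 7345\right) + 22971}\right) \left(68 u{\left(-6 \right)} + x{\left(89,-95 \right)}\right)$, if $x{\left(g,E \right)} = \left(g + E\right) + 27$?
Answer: $11422312 + 293 \sqrt{19397} \approx 1.1463 \cdot 10^{7}$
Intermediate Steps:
$x{\left(g,E \right)} = 27 + E + g$ ($x{\left(g,E \right)} = \left(E + g\right) + 27 = 27 + E + g$)
$\left(38984 + \sqrt{\left(-10919 + 7345\right) + 22971}\right) \left(68 u{\left(-6 \right)} + x{\left(89,-95 \right)}\right) = \left(38984 + \sqrt{\left(-10919 + 7345\right) + 22971}\right) \left(68 \cdot 4 + \left(27 - 95 + 89\right)\right) = \left(38984 + \sqrt{-3574 + 22971}\right) \left(272 + 21\right) = \left(38984 + \sqrt{19397}\right) 293 = 11422312 + 293 \sqrt{19397}$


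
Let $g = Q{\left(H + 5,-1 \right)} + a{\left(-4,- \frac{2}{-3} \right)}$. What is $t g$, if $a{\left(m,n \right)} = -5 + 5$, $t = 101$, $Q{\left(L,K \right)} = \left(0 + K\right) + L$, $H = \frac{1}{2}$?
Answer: $\frac{909}{2} \approx 454.5$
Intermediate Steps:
$H = \frac{1}{2} \approx 0.5$
$Q{\left(L,K \right)} = K + L$
$a{\left(m,n \right)} = 0$
$g = \frac{9}{2}$ ($g = \left(-1 + \left(\frac{1}{2} + 5\right)\right) + 0 = \left(-1 + \frac{11}{2}\right) + 0 = \frac{9}{2} + 0 = \frac{9}{2} \approx 4.5$)
$t g = 101 \cdot \frac{9}{2} = \frac{909}{2}$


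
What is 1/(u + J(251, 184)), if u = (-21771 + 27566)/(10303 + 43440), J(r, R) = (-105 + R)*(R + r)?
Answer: 53743/1846883990 ≈ 2.9099e-5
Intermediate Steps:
u = 5795/53743 ≈ 0.10783
1/(u + J(251, 184)) = 1/(5795/53743 + (184² - 105*184 - 105*251 + 184*251)) = 1/(5795/53743 + (33856 - 19320 - 26355 + 46184)) = 1/(5795/53743 + 34365) = 1/(1846883990/53743) = 53743/1846883990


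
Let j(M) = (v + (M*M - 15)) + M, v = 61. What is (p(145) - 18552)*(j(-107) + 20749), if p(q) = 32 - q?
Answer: -599837105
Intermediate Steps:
j(M) = 46 + M + M**2 (j(M) = (61 + (M*M - 15)) + M = (61 + (M**2 - 15)) + M = (61 + (-15 + M**2)) + M = (46 + M**2) + M = 46 + M + M**2)
(p(145) - 18552)*(j(-107) + 20749) = ((32 - 1*145) - 18552)*((46 - 107 + (-107)**2) + 20749) = ((32 - 145) - 18552)*((46 - 107 + 11449) + 20749) = (-113 - 18552)*(11388 + 20749) = -18665*32137 = -599837105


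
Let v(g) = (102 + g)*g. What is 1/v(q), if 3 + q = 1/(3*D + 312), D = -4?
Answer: -90000/26701199 ≈ -0.0033706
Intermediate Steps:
q = -899/300 (q = -3 + 1/(3*(-4) + 312) = -3 + 1/(-12 + 312) = -3 + 1/300 = -899/300 ≈ -2.9967)
v(g) = g*(102 + g)
1/v(q) = 1/(-899*(102 - 899/300)/300) = 1/(-899/300*29701/300) = 1/(-26701199/90000) = -90000/26701199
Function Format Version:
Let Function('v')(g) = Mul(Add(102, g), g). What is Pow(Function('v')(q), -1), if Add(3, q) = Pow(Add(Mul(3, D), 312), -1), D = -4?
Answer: Rational(-90000, 26701199) ≈ -0.0033706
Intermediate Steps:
q = Rational(-899, 300) (q = Add(-3, Pow(Add(Mul(3, -4), 312), -1)) = Add(-3, Pow(Add(-12, 312), -1)) = Add(-3, Pow(300, -1)) = Add(-3, Rational(1, 300)) = Rational(-899, 300) ≈ -2.9967)
Function('v')(g) = Mul(g, Add(102, g))
Pow(Function('v')(q), -1) = Pow(Mul(Rational(-899, 300), Add(102, Rational(-899, 300))), -1) = Pow(Mul(Rational(-899, 300), Rational(29701, 300)), -1) = Pow(Rational(-26701199, 90000), -1) = Rational(-90000, 26701199)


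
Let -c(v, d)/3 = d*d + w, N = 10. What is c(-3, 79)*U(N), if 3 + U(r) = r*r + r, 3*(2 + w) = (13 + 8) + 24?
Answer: -2007534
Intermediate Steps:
w = 13 (w = -2 + ((13 + 8) + 24)/3 = -2 + (21 + 24)/3 = -2 + (⅓)*45 = -2 + 15 = 13)
U(r) = -3 + r + r² (U(r) = -3 + (r*r + r) = -3 + (r² + r) = -3 + (r + r²) = -3 + r + r²)
c(v, d) = -39 - 3*d² (c(v, d) = -3*(d*d + 13) = -3*(d² + 13) = -3*(13 + d²) = -39 - 3*d²)
c(-3, 79)*U(N) = (-39 - 3*79²)*(-3 + 10 + 10²) = (-39 - 3*6241)*(-3 + 10 + 100) = (-39 - 18723)*107 = -18762*107 = -2007534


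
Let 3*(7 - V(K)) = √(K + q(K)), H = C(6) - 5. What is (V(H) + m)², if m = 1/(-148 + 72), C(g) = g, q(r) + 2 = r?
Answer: 281961/5776 ≈ 48.816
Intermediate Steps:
q(r) = -2 + r
H = 1 (H = 6 - 5 = 1)
m = -1/76 (m = 1/(-76) = -1/76 ≈ -0.013158)
V(K) = 7 - √(-2 + 2*K)/3 (V(K) = 7 - √(K + (-2 + K))/3 = 7 - √(-2 + 2*K)/3)
(V(H) + m)² = ((7 - √(-2 + 2*1)/3) - 1/76)² = ((7 - √(-2 + 2)/3) - 1/76)² = ((7 - √0/3) - 1/76)² = ((7 - ⅓*0) - 1/76)² = ((7 + 0) - 1/76)² = (7 - 1/76)² = (531/76)² = 281961/5776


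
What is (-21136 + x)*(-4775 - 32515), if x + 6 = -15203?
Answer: 1355305050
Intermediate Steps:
x = -15209 (x = -6 - 15203 = -15209)
(-21136 + x)*(-4775 - 32515) = (-21136 - 15209)*(-4775 - 32515) = -36345*(-37290) = 1355305050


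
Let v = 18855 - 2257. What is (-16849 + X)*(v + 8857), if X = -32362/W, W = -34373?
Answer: -14741456708325/34373 ≈ -4.2887e+8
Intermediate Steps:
v = 16598
X = 32362/34373 (X = -32362/(-34373) = -32362*(-1/34373) = 32362/34373 ≈ 0.94149)
(-16849 + X)*(v + 8857) = (-16849 + 32362/34373)*(16598 + 8857) = -579118315/34373*25455 = -14741456708325/34373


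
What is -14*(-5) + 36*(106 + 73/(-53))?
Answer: 203330/53 ≈ 3836.4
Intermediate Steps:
-14*(-5) + 36*(106 + 73/(-53)) = 70 + 36*(106 + 73*(-1/53)) = 70 + 36*(106 - 73/53) = 70 + 36*(5545/53) = 70 + 199620/53 = 203330/53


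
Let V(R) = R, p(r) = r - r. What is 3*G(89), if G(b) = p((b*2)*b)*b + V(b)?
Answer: 267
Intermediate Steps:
p(r) = 0
G(b) = b (G(b) = 0*b + b = 0 + b = b)
3*G(89) = 3*89 = 267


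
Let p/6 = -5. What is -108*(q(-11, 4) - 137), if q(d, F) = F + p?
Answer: 17604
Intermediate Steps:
p = -30 (p = 6*(-5) = -30)
q(d, F) = -30 + F (q(d, F) = F - 30 = -30 + F)
-108*(q(-11, 4) - 137) = -108*((-30 + 4) - 137) = -108*(-26 - 137) = -108*(-163) = 17604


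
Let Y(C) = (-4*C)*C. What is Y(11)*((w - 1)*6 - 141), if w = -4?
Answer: 82764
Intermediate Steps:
Y(C) = -4*C**2
Y(11)*((w - 1)*6 - 141) = (-4*11**2)*((-4 - 1)*6 - 141) = (-4*121)*(-5*6 - 141) = -484*(-30 - 141) = -484*(-171) = 82764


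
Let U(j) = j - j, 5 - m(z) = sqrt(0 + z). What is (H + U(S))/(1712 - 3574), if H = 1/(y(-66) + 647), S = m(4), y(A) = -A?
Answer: -1/1327606 ≈ -7.5324e-7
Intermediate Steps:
m(z) = 5 - sqrt(z) (m(z) = 5 - sqrt(0 + z) = 5 - sqrt(z))
S = 3 (S = 5 - sqrt(4) = 5 - 1*2 = 5 - 2 = 3)
U(j) = 0
H = 1/713 (H = 1/(-1*(-66) + 647) = 1/(66 + 647) = 1/713 ≈ 0.0014025)
(H + U(S))/(1712 - 3574) = (1/713 + 0)/(1712 - 3574) = (1/713)/(-1862) = (1/713)*(-1/1862) = -1/1327606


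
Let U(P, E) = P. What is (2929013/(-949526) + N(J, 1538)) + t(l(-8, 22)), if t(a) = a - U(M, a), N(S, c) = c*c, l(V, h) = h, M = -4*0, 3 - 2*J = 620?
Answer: 2246068540103/949526 ≈ 2.3655e+6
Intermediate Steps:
J = -617/2 (J = 3/2 - 1/2*620 = 3/2 - 310 = -617/2 ≈ -308.50)
M = 0
N(S, c) = c**2
t(a) = a (t(a) = a - 1*0 = a + 0 = a)
(2929013/(-949526) + N(J, 1538)) + t(l(-8, 22)) = (2929013/(-949526) + 1538**2) + 22 = (2929013*(-1/949526) + 2365444) + 22 = (-2929013/949526 + 2365444) + 22 = 2246047650531/949526 + 22 = 2246068540103/949526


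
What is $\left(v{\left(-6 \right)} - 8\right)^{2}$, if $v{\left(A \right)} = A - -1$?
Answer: $169$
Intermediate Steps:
$v{\left(A \right)} = 1 + A$ ($v{\left(A \right)} = A + 1 = 1 + A$)
$\left(v{\left(-6 \right)} - 8\right)^{2} = \left(\left(1 - 6\right) - 8\right)^{2} = \left(-5 - 8\right)^{2} = \left(-13\right)^{2} = 169$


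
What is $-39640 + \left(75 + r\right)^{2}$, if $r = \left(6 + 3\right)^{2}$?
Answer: $-15304$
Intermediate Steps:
$r = 81$ ($r = 9^{2} = 81$)
$-39640 + \left(75 + r\right)^{2} = -39640 + \left(75 + 81\right)^{2} = -39640 + 156^{2} = -39640 + 24336 = -15304$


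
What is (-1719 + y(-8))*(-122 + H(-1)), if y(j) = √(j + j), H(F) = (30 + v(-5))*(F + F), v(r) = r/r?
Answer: 316296 - 736*I ≈ 3.163e+5 - 736.0*I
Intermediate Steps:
v(r) = 1
H(F) = 62*F (H(F) = (30 + 1)*(F + F) = 31*(2*F) = 62*F)
y(j) = √2*√j (y(j) = √(2*j) = √2*√j)
(-1719 + y(-8))*(-122 + H(-1)) = (-1719 + √2*√(-8))*(-122 + 62*(-1)) = (-1719 + √2*(2*I*√2))*(-122 - 62) = (-1719 + 4*I)*(-184) = 316296 - 736*I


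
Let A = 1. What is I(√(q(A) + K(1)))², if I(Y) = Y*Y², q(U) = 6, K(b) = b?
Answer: 343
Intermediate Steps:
I(Y) = Y³
I(√(q(A) + K(1)))² = ((√(6 + 1))³)² = ((√7)³)² = (7*√7)² = 343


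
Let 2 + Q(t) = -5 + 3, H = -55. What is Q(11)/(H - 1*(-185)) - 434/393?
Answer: -28996/25545 ≈ -1.1351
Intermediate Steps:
Q(t) = -4 (Q(t) = -2 + (-5 + 3) = -2 - 2 = -4)
Q(11)/(H - 1*(-185)) - 434/393 = -4/(-55 - 1*(-185)) - 434/393 = -4/(-55 + 185) - 434*1/393 = -4/130 - 434/393 = -4*1/130 - 434/393 = -2/65 - 434/393 = -28996/25545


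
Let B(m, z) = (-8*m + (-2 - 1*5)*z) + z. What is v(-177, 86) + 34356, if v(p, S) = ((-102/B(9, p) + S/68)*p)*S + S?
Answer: 15669641/935 ≈ 16759.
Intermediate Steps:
B(m, z) = -8*m - 6*z (B(m, z) = (-8*m + (-2 - 5)*z) + z = (-8*m - 7*z) + z = -8*m - 6*z)
v(p, S) = S + S*p*(-102/(-72 - 6*p) + S/68) (v(p, S) = ((-102/(-8*9 - 6*p) + S/68)*p)*S + S = ((-102/(-72 - 6*p) + S*(1/68))*p)*S + S = ((-102/(-72 - 6*p) + S/68)*p)*S + S = (p*(-102/(-72 - 6*p) + S/68))*S + S = S*p*(-102/(-72 - 6*p) + S/68) + S = S + S*p*(-102/(-72 - 6*p) + S/68))
v(-177, 86) + 34356 = (1/68)*86*(1156*(-177) + (12 - 177)*(68 + 86*(-177)))/(12 - 177) + 34356 = (1/68)*86*(-204612 - 165*(68 - 15222))/(-165) + 34356 = (1/68)*86*(-1/165)*(-204612 - 165*(-15154)) + 34356 = (1/68)*86*(-1/165)*(-204612 + 2500410) + 34356 = (1/68)*86*(-1/165)*2295798 + 34356 = -16453219/935 + 34356 = 15669641/935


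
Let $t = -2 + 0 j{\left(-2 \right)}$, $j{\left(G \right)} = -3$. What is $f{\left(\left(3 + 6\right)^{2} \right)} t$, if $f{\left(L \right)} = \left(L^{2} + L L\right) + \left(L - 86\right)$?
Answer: $-26234$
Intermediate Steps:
$f{\left(L \right)} = -86 + L + 2 L^{2}$ ($f{\left(L \right)} = \left(L^{2} + L^{2}\right) + \left(-86 + L\right) = 2 L^{2} + \left(-86 + L\right) = -86 + L + 2 L^{2}$)
$t = -2$ ($t = -2 + 0 \left(-3\right) = -2 + 0 = -2$)
$f{\left(\left(3 + 6\right)^{2} \right)} t = \left(-86 + \left(3 + 6\right)^{2} + 2 \left(\left(3 + 6\right)^{2}\right)^{2}\right) \left(-2\right) = \left(-86 + 9^{2} + 2 \left(9^{2}\right)^{2}\right) \left(-2\right) = \left(-86 + 81 + 2 \cdot 81^{2}\right) \left(-2\right) = \left(-86 + 81 + 2 \cdot 6561\right) \left(-2\right) = \left(-86 + 81 + 13122\right) \left(-2\right) = 13117 \left(-2\right) = -26234$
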